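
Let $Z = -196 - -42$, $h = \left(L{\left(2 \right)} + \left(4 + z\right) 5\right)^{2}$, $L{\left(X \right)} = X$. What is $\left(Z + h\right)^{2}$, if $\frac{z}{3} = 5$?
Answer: $85655025$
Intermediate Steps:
$z = 15$ ($z = 3 \cdot 5 = 15$)
$h = 9409$ ($h = \left(2 + \left(4 + 15\right) 5\right)^{2} = \left(2 + 19 \cdot 5\right)^{2} = \left(2 + 95\right)^{2} = 97^{2} = 9409$)
$Z = -154$ ($Z = -196 + 42 = -154$)
$\left(Z + h\right)^{2} = \left(-154 + 9409\right)^{2} = 9255^{2} = 85655025$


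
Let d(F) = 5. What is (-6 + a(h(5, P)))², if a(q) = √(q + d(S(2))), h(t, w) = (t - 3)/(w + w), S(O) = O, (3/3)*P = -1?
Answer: 16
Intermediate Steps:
P = -1
h(t, w) = (-3 + t)/(2*w) (h(t, w) = (-3 + t)/((2*w)) = (-3 + t)*(1/(2*w)) = (-3 + t)/(2*w))
a(q) = √(5 + q) (a(q) = √(q + 5) = √(5 + q))
(-6 + a(h(5, P)))² = (-6 + √(5 + (½)*(-3 + 5)/(-1)))² = (-6 + √(5 + (½)*(-1)*2))² = (-6 + √(5 - 1))² = (-6 + √4)² = (-6 + 2)² = (-4)² = 16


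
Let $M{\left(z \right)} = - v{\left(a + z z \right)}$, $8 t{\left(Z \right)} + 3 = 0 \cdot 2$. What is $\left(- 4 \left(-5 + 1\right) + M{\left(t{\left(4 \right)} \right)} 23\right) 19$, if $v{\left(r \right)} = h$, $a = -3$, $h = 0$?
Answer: $304$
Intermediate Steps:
$v{\left(r \right)} = 0$
$t{\left(Z \right)} = - \frac{3}{8}$ ($t{\left(Z \right)} = - \frac{3}{8} + \frac{0 \cdot 2}{8} = - \frac{3}{8} + \frac{1}{8} \cdot 0 = - \frac{3}{8} + 0 = - \frac{3}{8}$)
$M{\left(z \right)} = 0$ ($M{\left(z \right)} = \left(-1\right) 0 = 0$)
$\left(- 4 \left(-5 + 1\right) + M{\left(t{\left(4 \right)} \right)} 23\right) 19 = \left(- 4 \left(-5 + 1\right) + 0 \cdot 23\right) 19 = \left(\left(-4\right) \left(-4\right) + 0\right) 19 = \left(16 + 0\right) 19 = 16 \cdot 19 = 304$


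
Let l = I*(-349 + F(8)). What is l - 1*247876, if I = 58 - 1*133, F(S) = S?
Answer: -222301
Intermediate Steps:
I = -75 (I = 58 - 133 = -75)
l = 25575 (l = -75*(-349 + 8) = -75*(-341) = 25575)
l - 1*247876 = 25575 - 1*247876 = 25575 - 247876 = -222301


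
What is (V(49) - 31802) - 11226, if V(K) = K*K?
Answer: -40627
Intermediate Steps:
V(K) = K²
(V(49) - 31802) - 11226 = (49² - 31802) - 11226 = (2401 - 31802) - 11226 = -29401 - 11226 = -40627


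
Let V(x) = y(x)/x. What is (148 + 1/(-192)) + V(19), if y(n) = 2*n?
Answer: 28799/192 ≈ 149.99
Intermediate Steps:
V(x) = 2 (V(x) = (2*x)/x = 2)
(148 + 1/(-192)) + V(19) = (148 + 1/(-192)) + 2 = (148 - 1/192) + 2 = 28415/192 + 2 = 28799/192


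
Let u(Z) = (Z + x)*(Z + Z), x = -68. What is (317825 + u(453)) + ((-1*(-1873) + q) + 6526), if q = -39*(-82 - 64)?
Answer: 680728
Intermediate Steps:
q = 5694 (q = -39*(-146) = 5694)
u(Z) = 2*Z*(-68 + Z) (u(Z) = (Z - 68)*(Z + Z) = (-68 + Z)*(2*Z) = 2*Z*(-68 + Z))
(317825 + u(453)) + ((-1*(-1873) + q) + 6526) = (317825 + 2*453*(-68 + 453)) + ((-1*(-1873) + 5694) + 6526) = (317825 + 2*453*385) + ((1873 + 5694) + 6526) = (317825 + 348810) + (7567 + 6526) = 666635 + 14093 = 680728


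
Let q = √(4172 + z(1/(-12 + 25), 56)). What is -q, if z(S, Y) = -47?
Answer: -5*√165 ≈ -64.226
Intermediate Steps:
q = 5*√165 (q = √(4172 - 47) = √4125 = 5*√165 ≈ 64.226)
-q = -5*√165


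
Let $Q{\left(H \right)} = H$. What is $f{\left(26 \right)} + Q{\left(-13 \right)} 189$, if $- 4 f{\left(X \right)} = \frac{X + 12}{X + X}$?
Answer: $- \frac{255547}{104} \approx -2457.2$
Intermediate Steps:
$f{\left(X \right)} = - \frac{12 + X}{8 X}$ ($f{\left(X \right)} = - \frac{\left(X + 12\right) \frac{1}{X + X}}{4} = - \frac{\left(12 + X\right) \frac{1}{2 X}}{4} = - \frac{\frac{1}{2} \frac{1}{X} \left(12 + X\right)}{4} = - \frac{12 + X}{8 X}$)
$f{\left(26 \right)} + Q{\left(-13 \right)} 189 = \frac{-12 - 26}{8 \cdot 26} - 2457 = \frac{1}{8} \cdot \frac{1}{26} \left(-12 - 26\right) - 2457 = \frac{1}{8} \cdot \frac{1}{26} \left(-38\right) - 2457 = - \frac{19}{104} - 2457 = - \frac{255547}{104}$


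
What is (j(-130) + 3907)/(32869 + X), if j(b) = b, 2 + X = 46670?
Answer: 3777/79537 ≈ 0.047487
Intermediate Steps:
X = 46668 (X = -2 + 46670 = 46668)
(j(-130) + 3907)/(32869 + X) = (-130 + 3907)/(32869 + 46668) = 3777/79537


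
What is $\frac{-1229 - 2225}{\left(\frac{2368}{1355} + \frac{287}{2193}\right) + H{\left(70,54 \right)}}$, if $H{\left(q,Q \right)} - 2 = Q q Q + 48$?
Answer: $- \frac{10263612810}{606699799459} \approx -0.016917$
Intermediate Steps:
$H{\left(q,Q \right)} = 50 + q Q^{2}$ ($H{\left(q,Q \right)} = 2 + \left(Q q Q + 48\right) = 2 + \left(q Q^{2} + 48\right) = 2 + \left(48 + q Q^{2}\right) = 50 + q Q^{2}$)
$\frac{-1229 - 2225}{\left(\frac{2368}{1355} + \frac{287}{2193}\right) + H{\left(70,54 \right)}} = \frac{-1229 - 2225}{\left(\frac{2368}{1355} + \frac{287}{2193}\right) + \left(50 + 70 \cdot 54^{2}\right)} = - \frac{3454}{\left(2368 \cdot \frac{1}{1355} + 287 \cdot \frac{1}{2193}\right) + \left(50 + 70 \cdot 2916\right)} = - \frac{3454}{\left(\frac{2368}{1355} + \frac{287}{2193}\right) + \left(50 + 204120\right)} = - \frac{3454}{\frac{5581909}{2971515} + 204170} = - \frac{3454}{\frac{606699799459}{2971515}} = \left(-3454\right) \frac{2971515}{606699799459} = - \frac{10263612810}{606699799459}$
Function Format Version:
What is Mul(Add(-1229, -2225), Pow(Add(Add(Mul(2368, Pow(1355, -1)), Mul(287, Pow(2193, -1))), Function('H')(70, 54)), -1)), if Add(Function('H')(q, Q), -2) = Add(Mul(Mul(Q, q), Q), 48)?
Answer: Rational(-10263612810, 606699799459) ≈ -0.016917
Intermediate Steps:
Function('H')(q, Q) = Add(50, Mul(q, Pow(Q, 2))) (Function('H')(q, Q) = Add(2, Add(Mul(Mul(Q, q), Q), 48)) = Add(2, Add(Mul(q, Pow(Q, 2)), 48)) = Add(2, Add(48, Mul(q, Pow(Q, 2)))) = Add(50, Mul(q, Pow(Q, 2))))
Mul(Add(-1229, -2225), Pow(Add(Add(Mul(2368, Pow(1355, -1)), Mul(287, Pow(2193, -1))), Function('H')(70, 54)), -1)) = Mul(Add(-1229, -2225), Pow(Add(Add(Mul(2368, Pow(1355, -1)), Mul(287, Pow(2193, -1))), Add(50, Mul(70, Pow(54, 2)))), -1)) = Mul(-3454, Pow(Add(Add(Mul(2368, Rational(1, 1355)), Mul(287, Rational(1, 2193))), Add(50, Mul(70, 2916))), -1)) = Mul(-3454, Pow(Add(Add(Rational(2368, 1355), Rational(287, 2193)), Add(50, 204120)), -1)) = Mul(-3454, Pow(Add(Rational(5581909, 2971515), 204170), -1)) = Mul(-3454, Pow(Rational(606699799459, 2971515), -1)) = Mul(-3454, Rational(2971515, 606699799459)) = Rational(-10263612810, 606699799459)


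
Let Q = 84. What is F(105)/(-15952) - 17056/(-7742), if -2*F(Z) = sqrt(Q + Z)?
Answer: 8528/3871 + 3*sqrt(21)/31904 ≈ 2.2035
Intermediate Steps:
F(Z) = -sqrt(84 + Z)/2
F(105)/(-15952) - 17056/(-7742) = -sqrt(84 + 105)/2/(-15952) - 17056/(-7742) = -3*sqrt(21)/2*(-1/15952) - 17056*(-1/7742) = -3*sqrt(21)/2*(-1/15952) + 8528/3871 = 3*sqrt(21)/31904 + 8528/3871 = 8528/3871 + 3*sqrt(21)/31904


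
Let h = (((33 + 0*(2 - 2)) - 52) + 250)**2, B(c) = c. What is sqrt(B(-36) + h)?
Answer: 15*sqrt(237) ≈ 230.92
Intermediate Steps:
h = 53361 (h = (((33 + 0*0) - 52) + 250)**2 = (((33 + 0) - 52) + 250)**2 = ((33 - 52) + 250)**2 = (-19 + 250)**2 = 231**2 = 53361)
sqrt(B(-36) + h) = sqrt(-36 + 53361) = sqrt(53325) = 15*sqrt(237)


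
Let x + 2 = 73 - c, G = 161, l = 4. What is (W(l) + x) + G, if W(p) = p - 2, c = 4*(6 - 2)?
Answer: 218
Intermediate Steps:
c = 16 (c = 4*4 = 16)
W(p) = -2 + p
x = 55 (x = -2 + (73 - 1*16) = -2 + (73 - 16) = -2 + 57 = 55)
(W(l) + x) + G = ((-2 + 4) + 55) + 161 = (2 + 55) + 161 = 57 + 161 = 218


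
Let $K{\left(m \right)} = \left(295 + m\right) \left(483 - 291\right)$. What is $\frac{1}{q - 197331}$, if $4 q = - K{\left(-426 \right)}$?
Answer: $- \frac{1}{191043} \approx -5.2344 \cdot 10^{-6}$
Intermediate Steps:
$K{\left(m \right)} = 56640 + 192 m$ ($K{\left(m \right)} = \left(295 + m\right) 192 = 56640 + 192 m$)
$q = 6288$ ($q = \frac{\left(-1\right) \left(56640 + 192 \left(-426\right)\right)}{4} = \frac{\left(-1\right) \left(56640 - 81792\right)}{4} = \frac{\left(-1\right) \left(-25152\right)}{4} = \frac{1}{4} \cdot 25152 = 6288$)
$\frac{1}{q - 197331} = \frac{1}{6288 - 197331} = \frac{1}{-191043} = - \frac{1}{191043}$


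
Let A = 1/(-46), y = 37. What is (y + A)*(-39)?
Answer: -66339/46 ≈ -1442.2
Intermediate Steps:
A = -1/46 ≈ -0.021739
(y + A)*(-39) = (37 - 1/46)*(-39) = (1701/46)*(-39) = -66339/46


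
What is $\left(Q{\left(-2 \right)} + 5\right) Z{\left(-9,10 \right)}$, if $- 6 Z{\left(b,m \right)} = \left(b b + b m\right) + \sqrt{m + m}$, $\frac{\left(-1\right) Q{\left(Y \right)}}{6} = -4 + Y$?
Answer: $\frac{123}{2} - \frac{41 \sqrt{5}}{3} \approx 30.94$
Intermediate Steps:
$Q{\left(Y \right)} = 24 - 6 Y$ ($Q{\left(Y \right)} = - 6 \left(-4 + Y\right) = 24 - 6 Y$)
$Z{\left(b,m \right)} = - \frac{b^{2}}{6} - \frac{b m}{6} - \frac{\sqrt{2} \sqrt{m}}{6}$ ($Z{\left(b,m \right)} = - \frac{\left(b b + b m\right) + \sqrt{m + m}}{6} = - \frac{\left(b^{2} + b m\right) + \sqrt{2 m}}{6} = - \frac{\left(b^{2} + b m\right) + \sqrt{2} \sqrt{m}}{6} = - \frac{b^{2} + b m + \sqrt{2} \sqrt{m}}{6} = - \frac{b^{2}}{6} - \frac{b m}{6} - \frac{\sqrt{2} \sqrt{m}}{6}$)
$\left(Q{\left(-2 \right)} + 5\right) Z{\left(-9,10 \right)} = \left(\left(24 - -12\right) + 5\right) \left(- \frac{\left(-9\right)^{2}}{6} - \left(- \frac{3}{2}\right) 10 - \frac{\sqrt{2} \sqrt{10}}{6}\right) = \left(\left(24 + 12\right) + 5\right) \left(\left(- \frac{1}{6}\right) 81 + 15 - \frac{\sqrt{5}}{3}\right) = \left(36 + 5\right) \left(- \frac{27}{2} + 15 - \frac{\sqrt{5}}{3}\right) = 41 \left(\frac{3}{2} - \frac{\sqrt{5}}{3}\right) = \frac{123}{2} - \frac{41 \sqrt{5}}{3}$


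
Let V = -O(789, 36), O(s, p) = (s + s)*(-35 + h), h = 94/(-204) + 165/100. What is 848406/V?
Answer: 144229020/9070081 ≈ 15.902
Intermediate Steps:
h = 1213/1020 (h = 94*(-1/204) + 165*(1/100) = -47/102 + 33/20 = 1213/1020 ≈ 1.1892)
O(s, p) = -34487*s/510 (O(s, p) = (s + s)*(-35 + 1213/1020) = (2*s)*(-34487/1020) = -34487*s/510)
V = 9070081/170 (V = -(-34487)*789/510 = -1*(-9070081/170) = 9070081/170 ≈ 53353.)
848406/V = 848406/(9070081/170) = 848406*(170/9070081) = 144229020/9070081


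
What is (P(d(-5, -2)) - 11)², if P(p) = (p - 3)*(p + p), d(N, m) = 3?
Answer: 121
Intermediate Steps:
P(p) = 2*p*(-3 + p) (P(p) = (-3 + p)*(2*p) = 2*p*(-3 + p))
(P(d(-5, -2)) - 11)² = (2*3*(-3 + 3) - 11)² = (2*3*0 - 11)² = (0 - 11)² = (-11)² = 121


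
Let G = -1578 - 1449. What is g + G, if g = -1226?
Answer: -4253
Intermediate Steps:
G = -3027
g + G = -1226 - 3027 = -4253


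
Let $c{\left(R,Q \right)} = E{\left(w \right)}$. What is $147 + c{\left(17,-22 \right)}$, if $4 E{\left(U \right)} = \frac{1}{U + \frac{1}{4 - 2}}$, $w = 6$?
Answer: $\frac{3823}{26} \approx 147.04$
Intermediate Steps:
$E{\left(U \right)} = \frac{1}{4 \left(\frac{1}{2} + U\right)}$ ($E{\left(U \right)} = \frac{1}{4 \left(U + \frac{1}{4 - 2}\right)} = \frac{1}{4 \left(U + \frac{1}{2}\right)} = \frac{1}{4 \left(\frac{1}{2} + U\right)}$)
$c{\left(R,Q \right)} = \frac{1}{26}$ ($c{\left(R,Q \right)} = \frac{1}{2 \left(1 + 2 \cdot 6\right)} = \frac{1}{2 \left(1 + 12\right)} = \frac{1}{2 \cdot 13} = \frac{1}{2} \cdot \frac{1}{13} = \frac{1}{26}$)
$147 + c{\left(17,-22 \right)} = 147 + \frac{1}{26} = \frac{3823}{26}$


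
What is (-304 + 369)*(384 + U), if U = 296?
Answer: 44200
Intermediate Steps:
(-304 + 369)*(384 + U) = (-304 + 369)*(384 + 296) = 65*680 = 44200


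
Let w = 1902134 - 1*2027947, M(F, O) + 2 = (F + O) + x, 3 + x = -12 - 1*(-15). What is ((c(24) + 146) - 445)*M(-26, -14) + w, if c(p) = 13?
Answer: -113801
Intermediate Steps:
x = 0 (x = -3 + (-12 - 1*(-15)) = -3 + (-12 + 15) = -3 + 3 = 0)
M(F, O) = -2 + F + O (M(F, O) = -2 + ((F + O) + 0) = -2 + (F + O) = -2 + F + O)
w = -125813 (w = 1902134 - 2027947 = -125813)
((c(24) + 146) - 445)*M(-26, -14) + w = ((13 + 146) - 445)*(-2 - 26 - 14) - 125813 = (159 - 445)*(-42) - 125813 = -286*(-42) - 125813 = 12012 - 125813 = -113801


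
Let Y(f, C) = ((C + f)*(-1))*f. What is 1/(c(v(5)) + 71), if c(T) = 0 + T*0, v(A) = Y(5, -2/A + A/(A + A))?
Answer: 1/71 ≈ 0.014085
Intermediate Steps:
Y(f, C) = f*(-C - f) (Y(f, C) = (-C - f)*f = f*(-C - f))
v(A) = -55/2 + 10/A (v(A) = -1*5*((-2/A + A/(A + A)) + 5) = -1*5*((-2/A + A/((2*A))) + 5) = -1*5*((-2/A + A*(1/(2*A))) + 5) = -1*5*((-2/A + 1/2) + 5) = -1*5*((1/2 - 2/A) + 5) = -1*5*(11/2 - 2/A) = -55/2 + 10/A)
c(T) = 0 (c(T) = 0 + 0 = 0)
1/(c(v(5)) + 71) = 1/(0 + 71) = 1/71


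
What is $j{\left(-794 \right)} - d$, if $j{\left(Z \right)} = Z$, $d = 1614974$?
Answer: $-1615768$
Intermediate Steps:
$j{\left(-794 \right)} - d = -794 - 1614974 = -1615768$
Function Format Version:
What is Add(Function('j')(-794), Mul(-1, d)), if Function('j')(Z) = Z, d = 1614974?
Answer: -1615768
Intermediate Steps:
Add(Function('j')(-794), Mul(-1, d)) = Add(-794, Mul(-1, 1614974)) = Add(-794, -1614974) = -1615768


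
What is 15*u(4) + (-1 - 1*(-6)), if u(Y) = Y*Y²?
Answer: 965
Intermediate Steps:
u(Y) = Y³
15*u(4) + (-1 - 1*(-6)) = 15*4³ + (-1 - 1*(-6)) = 15*64 + (-1 + 6) = 960 + 5 = 965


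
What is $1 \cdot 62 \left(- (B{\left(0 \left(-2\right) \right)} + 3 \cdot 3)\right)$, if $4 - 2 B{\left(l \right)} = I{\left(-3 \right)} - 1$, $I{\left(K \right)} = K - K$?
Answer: $-713$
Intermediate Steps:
$I{\left(K \right)} = 0$
$B{\left(l \right)} = \frac{5}{2}$ ($B{\left(l \right)} = 2 - \frac{0 - 1}{2} = 2 - - \frac{1}{2} = 2 + \frac{1}{2} = \frac{5}{2}$)
$1 \cdot 62 \left(- (B{\left(0 \left(-2\right) \right)} + 3 \cdot 3)\right) = 1 \cdot 62 \left(- (\frac{5}{2} + 3 \cdot 3)\right) = 62 \left(- (\frac{5}{2} + 9)\right) = 62 \left(\left(-1\right) \frac{23}{2}\right) = 62 \left(- \frac{23}{2}\right) = -713$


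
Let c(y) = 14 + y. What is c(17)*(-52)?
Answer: -1612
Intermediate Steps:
c(17)*(-52) = (14 + 17)*(-52) = 31*(-52) = -1612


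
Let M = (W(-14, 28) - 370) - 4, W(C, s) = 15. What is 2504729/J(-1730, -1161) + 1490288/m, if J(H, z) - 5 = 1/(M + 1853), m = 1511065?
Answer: 5654514773560838/11289166615 ≈ 5.0088e+5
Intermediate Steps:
M = -359 (M = (15 - 370) - 4 = -355 - 4 = -359)
J(H, z) = 7471/1494 (J(H, z) = 5 + 1/(-359 + 1853) = 5 + 1/1494 = 7471/1494)
2504729/J(-1730, -1161) + 1490288/m = 2504729/(7471/1494) + 1490288/1511065 = 2504729*(1494/7471) + 1490288*(1/1511065) = 3742065126/7471 + 1490288/1511065 = 5654514773560838/11289166615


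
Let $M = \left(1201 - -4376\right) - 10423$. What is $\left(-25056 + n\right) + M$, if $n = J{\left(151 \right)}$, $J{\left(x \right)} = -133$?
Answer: $-30035$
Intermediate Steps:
$n = -133$
$M = -4846$ ($M = \left(1201 + 4376\right) - 10423 = 5577 - 10423 = -4846$)
$\left(-25056 + n\right) + M = \left(-25056 - 133\right) - 4846 = -25189 - 4846 = -30035$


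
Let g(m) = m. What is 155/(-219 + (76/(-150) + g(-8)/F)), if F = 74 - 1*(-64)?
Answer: -267375/378749 ≈ -0.70594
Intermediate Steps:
F = 138 (F = 74 + 64 = 138)
155/(-219 + (76/(-150) + g(-8)/F)) = 155/(-219 + (76/(-150) - 8/138)) = 155/(-219 + (76*(-1/150) - 8*1/138)) = 155/(-219 + (-38/75 - 4/69)) = 155/(-219 - 974/1725) = 155/(-378749/1725) = 155*(-1725/378749) = -267375/378749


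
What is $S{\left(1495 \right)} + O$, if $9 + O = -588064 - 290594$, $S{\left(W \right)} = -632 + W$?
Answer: $-877804$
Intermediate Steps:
$O = -878667$ ($O = -9 - 878658 = -878667$)
$S{\left(1495 \right)} + O = \left(-632 + 1495\right) - 878667 = 863 - 878667 = -877804$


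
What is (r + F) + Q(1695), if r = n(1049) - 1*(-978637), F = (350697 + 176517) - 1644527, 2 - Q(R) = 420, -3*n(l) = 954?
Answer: -139412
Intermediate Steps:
n(l) = -318 (n(l) = -1/3*954 = -318)
Q(R) = -418 (Q(R) = 2 - 1*420 = 2 - 420 = -418)
F = -1117313 (F = 527214 - 1644527 = -1117313)
r = 978319 (r = -318 - 1*(-978637) = -318 + 978637 = 978319)
(r + F) + Q(1695) = (978319 - 1117313) - 418 = -138994 - 418 = -139412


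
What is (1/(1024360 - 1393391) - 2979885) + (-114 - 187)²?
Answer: -1066235363805/369031 ≈ -2.8893e+6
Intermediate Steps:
(1/(1024360 - 1393391) - 2979885) + (-114 - 187)² = (1/(-369031) - 2979885) + (-301)² = (-1/369031 - 2979885) + 90601 = -1099669941436/369031 + 90601 = -1066235363805/369031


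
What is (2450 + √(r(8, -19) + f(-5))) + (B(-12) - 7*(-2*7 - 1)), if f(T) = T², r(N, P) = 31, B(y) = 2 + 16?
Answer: 2573 + 2*√14 ≈ 2580.5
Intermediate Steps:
B(y) = 18
(2450 + √(r(8, -19) + f(-5))) + (B(-12) - 7*(-2*7 - 1)) = (2450 + √(31 + (-5)²)) + (18 - 7*(-2*7 - 1)) = (2450 + √(31 + 25)) + (18 - 7*(-14 - 1)) = (2450 + √56) + (18 - 7*(-15)) = (2450 + 2*√14) + (18 - 1*(-105)) = (2450 + 2*√14) + (18 + 105) = (2450 + 2*√14) + 123 = 2573 + 2*√14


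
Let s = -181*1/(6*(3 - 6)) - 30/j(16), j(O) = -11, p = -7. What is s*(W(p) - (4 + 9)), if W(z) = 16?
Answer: 2531/66 ≈ 38.349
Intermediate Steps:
s = 2531/198 (s = -181*1/(6*(3 - 6)) - 30/(-11) = -181/((-3*6)) - 30*(-1/11) = -181/(-18) + 30/11 = -181*(-1/18) + 30/11 = 181/18 + 30/11 = 2531/198 ≈ 12.783)
s*(W(p) - (4 + 9)) = 2531*(16 - (4 + 9))/198 = 2531*(16 - 1*13)/198 = 2531*(16 - 13)/198 = (2531/198)*3 = 2531/66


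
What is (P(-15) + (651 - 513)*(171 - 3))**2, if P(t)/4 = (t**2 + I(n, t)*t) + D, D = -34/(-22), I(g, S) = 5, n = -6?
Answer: 68482702864/121 ≈ 5.6597e+8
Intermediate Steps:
D = 17/11 (D = -34*(-1/22) = 17/11 ≈ 1.5455)
P(t) = 68/11 + 4*t**2 + 20*t (P(t) = 4*((t**2 + 5*t) + 17/11) = 4*(17/11 + t**2 + 5*t) = 68/11 + 4*t**2 + 20*t)
(P(-15) + (651 - 513)*(171 - 3))**2 = ((68/11 + 4*(-15)**2 + 20*(-15)) + (651 - 513)*(171 - 3))**2 = ((68/11 + 4*225 - 300) + 138*168)**2 = ((68/11 + 900 - 300) + 23184)**2 = (6668/11 + 23184)**2 = (261692/11)**2 = 68482702864/121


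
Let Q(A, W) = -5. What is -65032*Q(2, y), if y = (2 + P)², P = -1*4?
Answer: 325160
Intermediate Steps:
P = -4
y = 4 (y = (2 - 4)² = (-2)² = 4)
-65032*Q(2, y) = -65032*(-5) = 325160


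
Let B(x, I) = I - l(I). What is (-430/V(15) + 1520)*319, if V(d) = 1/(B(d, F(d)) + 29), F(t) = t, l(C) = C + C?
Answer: -1435500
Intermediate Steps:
l(C) = 2*C
B(x, I) = -I (B(x, I) = I - 2*I = -I)
V(d) = 1/(29 - d) (V(d) = 1/(-d + 29) = 1/(29 - d))
(-430/V(15) + 1520)*319 = (-430/((-1/(-29 + 15))) + 1520)*319 = (-430/((-1/(-14))) + 1520)*319 = (-430/((-1*(-1/14))) + 1520)*319 = (-430/1/14 + 1520)*319 = (-430*14 + 1520)*319 = (-6020 + 1520)*319 = -4500*319 = -1435500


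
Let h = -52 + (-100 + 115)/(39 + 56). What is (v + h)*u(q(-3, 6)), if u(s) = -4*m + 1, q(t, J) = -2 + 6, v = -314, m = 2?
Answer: 48657/19 ≈ 2560.9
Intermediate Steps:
q(t, J) = 4
u(s) = -7 (u(s) = -4*2 + 1 = -8 + 1 = -7)
h = -985/19 (h = -52 + 15/95 = -52 + 15*(1/95) = -52 + 3/19 = -985/19 ≈ -51.842)
(v + h)*u(q(-3, 6)) = (-314 - 985/19)*(-7) = -6951/19*(-7) = 48657/19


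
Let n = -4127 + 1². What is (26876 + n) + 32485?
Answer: 55235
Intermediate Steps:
n = -4126 (n = -4127 + 1 = -4126)
(26876 + n) + 32485 = (26876 - 4126) + 32485 = 22750 + 32485 = 55235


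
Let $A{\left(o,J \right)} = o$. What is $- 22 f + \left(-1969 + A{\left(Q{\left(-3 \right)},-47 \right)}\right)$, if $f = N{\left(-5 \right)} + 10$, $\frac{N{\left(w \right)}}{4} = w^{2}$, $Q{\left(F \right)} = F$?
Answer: $-4392$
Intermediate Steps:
$N{\left(w \right)} = 4 w^{2}$
$f = 110$ ($f = 4 \left(-5\right)^{2} + 10 = 4 \cdot 25 + 10 = 100 + 10 = 110$)
$- 22 f + \left(-1969 + A{\left(Q{\left(-3 \right)},-47 \right)}\right) = \left(-22\right) 110 - 1972 = -2420 - 1972 = -4392$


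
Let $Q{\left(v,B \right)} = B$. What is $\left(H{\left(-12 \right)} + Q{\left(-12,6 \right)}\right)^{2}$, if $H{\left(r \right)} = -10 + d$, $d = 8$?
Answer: $16$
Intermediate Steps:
$H{\left(r \right)} = -2$ ($H{\left(r \right)} = -10 + 8 = -2$)
$\left(H{\left(-12 \right)} + Q{\left(-12,6 \right)}\right)^{2} = \left(-2 + 6\right)^{2} = 4^{2} = 16$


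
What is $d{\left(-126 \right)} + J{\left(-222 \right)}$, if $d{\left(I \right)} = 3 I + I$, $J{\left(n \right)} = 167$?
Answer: $-337$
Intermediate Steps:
$d{\left(I \right)} = 4 I$
$d{\left(-126 \right)} + J{\left(-222 \right)} = 4 \left(-126\right) + 167 = -504 + 167 = -337$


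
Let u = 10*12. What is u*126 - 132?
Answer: 14988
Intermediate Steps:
u = 120
u*126 - 132 = 120*126 - 132 = 15120 - 132 = 14988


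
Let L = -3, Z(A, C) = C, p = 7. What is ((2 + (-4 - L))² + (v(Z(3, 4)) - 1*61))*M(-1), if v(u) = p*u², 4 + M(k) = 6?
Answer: 104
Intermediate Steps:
M(k) = 2 (M(k) = -4 + 6 = 2)
v(u) = 7*u²
((2 + (-4 - L))² + (v(Z(3, 4)) - 1*61))*M(-1) = ((2 + (-4 - 1*(-3)))² + (7*4² - 1*61))*2 = ((2 + (-4 + 3))² + (7*16 - 61))*2 = ((2 - 1)² + (112 - 61))*2 = (1² + 51)*2 = (1 + 51)*2 = 52*2 = 104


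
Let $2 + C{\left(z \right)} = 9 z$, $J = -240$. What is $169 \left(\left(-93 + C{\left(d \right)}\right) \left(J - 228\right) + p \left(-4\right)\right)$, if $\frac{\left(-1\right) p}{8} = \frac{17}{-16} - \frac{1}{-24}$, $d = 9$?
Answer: $\frac{3305302}{3} \approx 1.1018 \cdot 10^{6}$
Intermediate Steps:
$C{\left(z \right)} = -2 + 9 z$
$p = \frac{49}{6}$ ($p = - 8 \left(\frac{17}{-16} - \frac{1}{-24}\right) = - 8 \left(17 \left(- \frac{1}{16}\right) - - \frac{1}{24}\right) = - 8 \left(- \frac{17}{16} + \frac{1}{24}\right) = \left(-8\right) \left(- \frac{49}{48}\right) = \frac{49}{6} \approx 8.1667$)
$169 \left(\left(-93 + C{\left(d \right)}\right) \left(J - 228\right) + p \left(-4\right)\right) = 169 \left(\left(-93 + \left(-2 + 9 \cdot 9\right)\right) \left(-240 - 228\right) + \frac{49}{6} \left(-4\right)\right) = 169 \left(\left(-93 + \left(-2 + 81\right)\right) \left(-468\right) - \frac{98}{3}\right) = 169 \left(\left(-93 + 79\right) \left(-468\right) - \frac{98}{3}\right) = 169 \left(\left(-14\right) \left(-468\right) - \frac{98}{3}\right) = 169 \left(6552 - \frac{98}{3}\right) = 169 \cdot \frac{19558}{3} = \frac{3305302}{3}$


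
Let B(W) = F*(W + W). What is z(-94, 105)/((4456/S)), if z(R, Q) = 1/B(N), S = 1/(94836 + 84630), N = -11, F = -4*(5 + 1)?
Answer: 1/422241861888 ≈ 2.3683e-12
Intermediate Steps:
F = -24 (F = -4*6 = -24)
S = 1/179466 ≈ 5.5721e-6
B(W) = -48*W (B(W) = -24*(W + W) = -48*W)
z(R, Q) = 1/528 (z(R, Q) = 1/(-48*(-11)) = 1/528)
z(-94, 105)/((4456/S)) = 1/(528*((4456/(1/179466)))) = 1/(528*((4456*179466))) = (1/528)/799700496 = (1/528)*(1/799700496) = 1/422241861888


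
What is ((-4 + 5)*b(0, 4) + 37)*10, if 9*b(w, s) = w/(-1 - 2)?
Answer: 370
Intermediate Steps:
b(w, s) = -w/27 (b(w, s) = (w/(-1 - 2))/9 = (w/(-3))/9 = (w*(-⅓))/9 = (-w/3)/9 = -w/27)
((-4 + 5)*b(0, 4) + 37)*10 = ((-4 + 5)*(-1/27*0) + 37)*10 = (1*0 + 37)*10 = (0 + 37)*10 = 37*10 = 370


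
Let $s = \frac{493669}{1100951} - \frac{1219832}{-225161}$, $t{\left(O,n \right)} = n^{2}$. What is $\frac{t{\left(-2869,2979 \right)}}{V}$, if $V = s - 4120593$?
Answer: $- \frac{733298692762870317}{340485801728441294} \approx -2.1537$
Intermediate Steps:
$s = \frac{1454130265941}{247891228111}$ ($s = 493669 \cdot \frac{1}{1100951} - - \frac{1219832}{225161} = \frac{493669}{1100951} + \frac{1219832}{225161} = \frac{1454130265941}{247891228111} \approx 5.866$)
$V = - \frac{1021457405185323882}{247891228111}$ ($V = \frac{1454130265941}{247891228111} - 4120593 = - \frac{1021457405185323882}{247891228111} \approx -4.1206 \cdot 10^{6}$)
$\frac{t{\left(-2869,2979 \right)}}{V} = \frac{2979^{2}}{- \frac{1021457405185323882}{247891228111}} = 8874441 \left(- \frac{247891228111}{1021457405185323882}\right) = - \frac{733298692762870317}{340485801728441294}$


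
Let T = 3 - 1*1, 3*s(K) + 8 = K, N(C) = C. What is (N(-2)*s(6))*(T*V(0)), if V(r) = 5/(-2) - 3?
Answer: -44/3 ≈ -14.667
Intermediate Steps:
s(K) = -8/3 + K/3
T = 2 (T = 3 - 1 = 2)
V(r) = -11/2 (V(r) = 5*(-½) - 3 = -5/2 - 3 = -11/2)
(N(-2)*s(6))*(T*V(0)) = (-2*(-8/3 + (⅓)*6))*(2*(-11/2)) = -2*(-8/3 + 2)*(-11) = -2*(-⅔)*(-11) = (4/3)*(-11) = -44/3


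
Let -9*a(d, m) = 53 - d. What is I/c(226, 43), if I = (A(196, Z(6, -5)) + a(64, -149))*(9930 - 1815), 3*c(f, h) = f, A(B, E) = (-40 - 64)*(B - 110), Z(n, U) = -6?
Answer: -217711925/226 ≈ -9.6333e+5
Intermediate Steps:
A(B, E) = 11440 - 104*B (A(B, E) = -104*(-110 + B) = 11440 - 104*B)
a(d, m) = -53/9 + d/9 (a(d, m) = -(53 - d)/9 = -53/9 + d/9)
c(f, h) = f/3
I = -217711925/3 (I = ((11440 - 104*196) + (-53/9 + (1/9)*64))*(9930 - 1815) = ((11440 - 20384) + (-53/9 + 64/9))*8115 = (-8944 + 11/9)*8115 = -80485/9*8115 = -217711925/3 ≈ -7.2571e+7)
I/c(226, 43) = -217711925/(3*((1/3)*226)) = -217711925/(3*226/3) = -217711925/3*3/226 = -217711925/226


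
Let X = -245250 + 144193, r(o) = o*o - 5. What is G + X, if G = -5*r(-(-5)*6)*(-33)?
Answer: 46618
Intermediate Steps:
r(o) = -5 + o² (r(o) = o² - 5 = -5 + o²)
G = 147675 (G = -5*(-5 + (-(-5)*6)²)*(-33) = -5*(-5 + (-1*(-30))²)*(-33) = -5*(-5 + 30²)*(-33) = -5*(-5 + 900)*(-33) = -5*895*(-33) = -4475*(-33) = 147675)
X = -101057
G + X = 147675 - 101057 = 46618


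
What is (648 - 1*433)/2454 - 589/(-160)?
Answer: 739903/196320 ≈ 3.7689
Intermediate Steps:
(648 - 1*433)/2454 - 589/(-160) = (648 - 433)*(1/2454) - 589*(-1/160) = 215*(1/2454) + 589/160 = 215/2454 + 589/160 = 739903/196320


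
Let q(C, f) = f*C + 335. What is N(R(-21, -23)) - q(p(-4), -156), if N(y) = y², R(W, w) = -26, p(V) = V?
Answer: -283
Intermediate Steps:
q(C, f) = 335 + C*f (q(C, f) = C*f + 335 = 335 + C*f)
N(R(-21, -23)) - q(p(-4), -156) = (-26)² - (335 - 4*(-156)) = 676 - (335 + 624) = 676 - 1*959 = 676 - 959 = -283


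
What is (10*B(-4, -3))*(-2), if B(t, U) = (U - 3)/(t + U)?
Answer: -120/7 ≈ -17.143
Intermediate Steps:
B(t, U) = (-3 + U)/(U + t)
(10*B(-4, -3))*(-2) = (10*((-3 - 3)/(-3 - 4)))*(-2) = (10*(-6/(-7)))*(-2) = (10*(-1/7*(-6)))*(-2) = (10*(6/7))*(-2) = (60/7)*(-2) = -120/7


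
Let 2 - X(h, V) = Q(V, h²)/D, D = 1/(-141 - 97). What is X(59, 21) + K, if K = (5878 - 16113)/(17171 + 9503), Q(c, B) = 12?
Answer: 76224057/26674 ≈ 2857.6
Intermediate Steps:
K = -10235/26674 ≈ -0.38371
D = -1/238 (D = 1/(-238) = -1/238 ≈ -0.0042017)
X(h, V) = 2858 (X(h, V) = 2 - 12/(-1/238) = 2 - 12*(-238) = 2 - 1*(-2856) = 2 + 2856 = 2858)
X(59, 21) + K = 2858 - 10235/26674 = 76224057/26674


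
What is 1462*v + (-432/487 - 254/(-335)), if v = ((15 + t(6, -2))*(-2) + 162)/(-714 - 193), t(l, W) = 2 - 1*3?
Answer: -31980477614/147972515 ≈ -216.12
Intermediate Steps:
t(l, W) = -1 (t(l, W) = 2 - 3 = -1)
v = -134/907 (v = ((15 - 1)*(-2) + 162)/(-714 - 193) = (14*(-2) + 162)/(-907) = (-28 + 162)*(-1/907) = 134*(-1/907) = -134/907 ≈ -0.14774)
1462*v + (-432/487 - 254/(-335)) = 1462*(-134/907) + (-432/487 - 254/(-335)) = -195908/907 + (-432*1/487 - 254*(-1/335)) = -195908/907 + (-432/487 + 254/335) = -195908/907 - 21022/163145 = -31980477614/147972515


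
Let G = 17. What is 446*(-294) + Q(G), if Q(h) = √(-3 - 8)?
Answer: -131124 + I*√11 ≈ -1.3112e+5 + 3.3166*I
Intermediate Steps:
Q(h) = I*√11 (Q(h) = √(-11) = I*√11)
446*(-294) + Q(G) = 446*(-294) + I*√11 = -131124 + I*√11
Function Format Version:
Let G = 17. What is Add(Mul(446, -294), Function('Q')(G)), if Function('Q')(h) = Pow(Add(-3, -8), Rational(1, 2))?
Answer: Add(-131124, Mul(I, Pow(11, Rational(1, 2)))) ≈ Add(-1.3112e+5, Mul(3.3166, I))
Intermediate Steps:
Function('Q')(h) = Mul(I, Pow(11, Rational(1, 2))) (Function('Q')(h) = Pow(-11, Rational(1, 2)) = Mul(I, Pow(11, Rational(1, 2))))
Add(Mul(446, -294), Function('Q')(G)) = Add(Mul(446, -294), Mul(I, Pow(11, Rational(1, 2)))) = Add(-131124, Mul(I, Pow(11, Rational(1, 2))))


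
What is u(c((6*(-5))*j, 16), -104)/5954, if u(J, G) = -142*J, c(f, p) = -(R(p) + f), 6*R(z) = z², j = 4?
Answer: -16472/8931 ≈ -1.8444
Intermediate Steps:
R(z) = z²/6
c(f, p) = -f - p²/6 (c(f, p) = -(p²/6 + f) = -(f + p²/6) = -f - p²/6)
u(c((6*(-5))*j, 16), -104)/5954 = -142*(-6*(-5)*4 - ⅙*16²)/5954 = -142*(-(-30)*4 - ⅙*256)*(1/5954) = -142*(-1*(-120) - 128/3)*(1/5954) = -142*(120 - 128/3)*(1/5954) = -142*232/3*(1/5954) = -32944/3*1/5954 = -16472/8931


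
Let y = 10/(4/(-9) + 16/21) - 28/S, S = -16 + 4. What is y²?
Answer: 41209/36 ≈ 1144.7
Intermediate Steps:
S = -12
y = 203/6 (y = 10/(4/(-9) + 16/21) - 28/(-12) = 10/(4*(-⅑) + 16*(1/21)) - 28*(-1/12) = 10/(-4/9 + 16/21) + 7/3 = 10/(20/63) + 7/3 = 10*(63/20) + 7/3 = 63/2 + 7/3 = 203/6 ≈ 33.833)
y² = (203/6)² = 41209/36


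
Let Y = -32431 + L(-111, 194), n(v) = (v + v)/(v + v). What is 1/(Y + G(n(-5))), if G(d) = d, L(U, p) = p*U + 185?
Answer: -1/53779 ≈ -1.8595e-5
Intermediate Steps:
L(U, p) = 185 + U*p (L(U, p) = U*p + 185 = 185 + U*p)
n(v) = 1 (n(v) = (2*v)/((2*v)) = (2*v)*(1/(2*v)) = 1)
Y = -53780 (Y = -32431 + (185 - 111*194) = -32431 + (185 - 21534) = -32431 - 21349 = -53780)
1/(Y + G(n(-5))) = 1/(-53780 + 1) = 1/(-53779) = -1/53779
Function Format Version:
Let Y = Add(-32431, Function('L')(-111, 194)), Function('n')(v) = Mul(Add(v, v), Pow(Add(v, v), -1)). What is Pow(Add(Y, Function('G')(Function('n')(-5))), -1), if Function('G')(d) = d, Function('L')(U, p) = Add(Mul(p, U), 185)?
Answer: Rational(-1, 53779) ≈ -1.8595e-5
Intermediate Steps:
Function('L')(U, p) = Add(185, Mul(U, p)) (Function('L')(U, p) = Add(Mul(U, p), 185) = Add(185, Mul(U, p)))
Function('n')(v) = 1 (Function('n')(v) = Mul(Mul(2, v), Pow(Mul(2, v), -1)) = Mul(Mul(2, v), Mul(Rational(1, 2), Pow(v, -1))) = 1)
Y = -53780 (Y = Add(-32431, Add(185, Mul(-111, 194))) = Add(-32431, Add(185, -21534)) = Add(-32431, -21349) = -53780)
Pow(Add(Y, Function('G')(Function('n')(-5))), -1) = Pow(Add(-53780, 1), -1) = Pow(-53779, -1) = Rational(-1, 53779)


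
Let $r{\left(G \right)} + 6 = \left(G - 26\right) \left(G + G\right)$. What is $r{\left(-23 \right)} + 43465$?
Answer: $45713$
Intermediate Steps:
$r{\left(G \right)} = -6 + 2 G \left(-26 + G\right)$ ($r{\left(G \right)} = -6 + \left(G - 26\right) \left(G + G\right) = -6 + \left(-26 + G\right) 2 G = -6 + 2 G \left(-26 + G\right)$)
$r{\left(-23 \right)} + 43465 = \left(-6 - -1196 + 2 \left(-23\right)^{2}\right) + 43465 = \left(-6 + 1196 + 2 \cdot 529\right) + 43465 = \left(-6 + 1196 + 1058\right) + 43465 = 2248 + 43465 = 45713$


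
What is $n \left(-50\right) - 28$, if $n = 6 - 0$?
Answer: $-328$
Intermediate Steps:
$n = 6$ ($n = 6 + 0 = 6$)
$n \left(-50\right) - 28 = 6 \left(-50\right) - 28 = -300 - 28 = -328$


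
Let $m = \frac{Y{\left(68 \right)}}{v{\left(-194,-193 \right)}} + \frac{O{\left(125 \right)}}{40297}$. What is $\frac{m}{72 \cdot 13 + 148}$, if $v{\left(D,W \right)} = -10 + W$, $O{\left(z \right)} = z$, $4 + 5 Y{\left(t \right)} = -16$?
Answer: $\frac{186563}{8867435444} \approx 2.1039 \cdot 10^{-5}$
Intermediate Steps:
$Y{\left(t \right)} = -4$ ($Y{\left(t \right)} = - \frac{4}{5} + \frac{1}{5} \left(-16\right) = - \frac{4}{5} - \frac{16}{5} = -4$)
$m = \frac{186563}{8180291}$ ($m = - \frac{4}{-10 - 193} + \frac{125}{40297} = - \frac{4}{-203} + 125 \cdot \frac{1}{40297} = \left(-4\right) \left(- \frac{1}{203}\right) + \frac{125}{40297} = \frac{4}{203} + \frac{125}{40297} = \frac{186563}{8180291} \approx 0.022806$)
$\frac{m}{72 \cdot 13 + 148} = \frac{186563}{8180291 \left(72 \cdot 13 + 148\right)} = \frac{186563}{8180291 \left(936 + 148\right)} = \frac{186563}{8180291 \cdot 1084} = \frac{186563}{8180291} \cdot \frac{1}{1084} = \frac{186563}{8867435444}$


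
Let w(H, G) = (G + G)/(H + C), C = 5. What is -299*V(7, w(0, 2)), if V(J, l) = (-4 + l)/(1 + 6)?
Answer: 4784/35 ≈ 136.69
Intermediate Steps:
w(H, G) = 2*G/(5 + H) (w(H, G) = (G + G)/(H + 5) = (2*G)/(5 + H) = 2*G/(5 + H))
V(J, l) = -4/7 + l/7 (V(J, l) = (-4 + l)/7 = (-4 + l)*(⅐) = -4/7 + l/7)
-299*V(7, w(0, 2)) = -299*(-4/7 + (2*2/(5 + 0))/7) = -299*(-4/7 + (2*2/5)/7) = -299*(-4/7 + (2*2*(⅕))/7) = -299*(-4/7 + (⅐)*(⅘)) = -299*(-4/7 + 4/35) = -299*(-16/35) = 4784/35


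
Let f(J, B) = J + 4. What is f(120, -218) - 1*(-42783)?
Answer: 42907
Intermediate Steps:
f(J, B) = 4 + J
f(120, -218) - 1*(-42783) = (4 + 120) - 1*(-42783) = 124 + 42783 = 42907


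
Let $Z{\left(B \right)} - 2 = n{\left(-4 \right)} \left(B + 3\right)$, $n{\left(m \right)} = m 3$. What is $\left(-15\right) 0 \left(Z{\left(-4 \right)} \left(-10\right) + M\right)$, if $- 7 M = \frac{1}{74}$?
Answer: $0$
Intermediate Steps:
$n{\left(m \right)} = 3 m$
$M = - \frac{1}{518}$ ($M = - \frac{1}{7 \cdot 74} = \left(- \frac{1}{7}\right) \frac{1}{74} = - \frac{1}{518} \approx -0.0019305$)
$Z{\left(B \right)} = -34 - 12 B$ ($Z{\left(B \right)} = 2 + 3 \left(-4\right) \left(B + 3\right) = 2 - 12 \left(3 + B\right) = 2 - \left(36 + 12 B\right) = -34 - 12 B$)
$\left(-15\right) 0 \left(Z{\left(-4 \right)} \left(-10\right) + M\right) = \left(-15\right) 0 \left(\left(-34 - -48\right) \left(-10\right) - \frac{1}{518}\right) = 0 \left(\left(-34 + 48\right) \left(-10\right) - \frac{1}{518}\right) = 0 \left(14 \left(-10\right) - \frac{1}{518}\right) = 0 \left(-140 - \frac{1}{518}\right) = 0 \left(- \frac{72521}{518}\right) = 0$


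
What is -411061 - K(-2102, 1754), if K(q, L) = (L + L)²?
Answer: -12717125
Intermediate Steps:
K(q, L) = 4*L² (K(q, L) = (2*L)² = 4*L²)
-411061 - K(-2102, 1754) = -411061 - 4*1754² = -411061 - 4*3076516 = -411061 - 1*12306064 = -411061 - 12306064 = -12717125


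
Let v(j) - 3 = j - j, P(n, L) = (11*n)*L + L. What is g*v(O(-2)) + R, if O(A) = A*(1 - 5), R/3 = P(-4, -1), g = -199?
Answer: -468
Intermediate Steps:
P(n, L) = L + 11*L*n (P(n, L) = 11*L*n + L = L + 11*L*n)
R = 129 (R = 3*(-(1 + 11*(-4))) = 3*(-(1 - 44)) = 3*(-1*(-43)) = 3*43 = 129)
O(A) = -4*A (O(A) = A*(-4) = -4*A)
v(j) = 3 (v(j) = 3 + (j - j) = 3 + 0 = 3)
g*v(O(-2)) + R = -199*3 + 129 = -597 + 129 = -468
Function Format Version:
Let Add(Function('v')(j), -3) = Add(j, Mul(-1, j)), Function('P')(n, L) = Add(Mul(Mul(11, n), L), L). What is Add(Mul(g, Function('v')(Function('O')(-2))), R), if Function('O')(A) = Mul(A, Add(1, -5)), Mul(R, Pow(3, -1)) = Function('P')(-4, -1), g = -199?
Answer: -468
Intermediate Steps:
Function('P')(n, L) = Add(L, Mul(11, L, n)) (Function('P')(n, L) = Add(Mul(11, L, n), L) = Add(L, Mul(11, L, n)))
R = 129 (R = Mul(3, Mul(-1, Add(1, Mul(11, -4)))) = Mul(3, Mul(-1, Add(1, -44))) = Mul(3, Mul(-1, -43)) = Mul(3, 43) = 129)
Function('O')(A) = Mul(-4, A) (Function('O')(A) = Mul(A, -4) = Mul(-4, A))
Function('v')(j) = 3 (Function('v')(j) = Add(3, Add(j, Mul(-1, j))) = Add(3, 0) = 3)
Add(Mul(g, Function('v')(Function('O')(-2))), R) = Add(Mul(-199, 3), 129) = Add(-597, 129) = -468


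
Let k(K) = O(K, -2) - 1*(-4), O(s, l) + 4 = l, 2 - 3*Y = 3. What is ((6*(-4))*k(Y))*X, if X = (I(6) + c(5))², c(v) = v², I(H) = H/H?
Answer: 32448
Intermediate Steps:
Y = -⅓ (Y = ⅔ - ⅓*3 = ⅔ - 1 = -⅓ ≈ -0.33333)
I(H) = 1
O(s, l) = -4 + l
k(K) = -2 (k(K) = (-4 - 2) - 1*(-4) = -6 + 4 = -2)
X = 676 (X = (1 + 5²)² = (1 + 25)² = 26² = 676)
((6*(-4))*k(Y))*X = ((6*(-4))*(-2))*676 = -24*(-2)*676 = 48*676 = 32448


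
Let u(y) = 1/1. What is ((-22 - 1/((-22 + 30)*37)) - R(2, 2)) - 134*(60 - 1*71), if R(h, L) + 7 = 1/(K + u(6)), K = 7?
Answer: 215913/148 ≈ 1458.9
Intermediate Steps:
u(y) = 1
R(h, L) = -55/8 (R(h, L) = -7 + 1/(7 + 1) = -7 + 1/8 = -55/8)
((-22 - 1/((-22 + 30)*37)) - R(2, 2)) - 134*(60 - 1*71) = ((-22 - 1/((-22 + 30)*37)) - 1*(-55/8)) - 134*(60 - 1*71) = ((-22 - 1/(8*37)) + 55/8) - 134*(60 - 71) = ((-22 - 1/(8*37)) + 55/8) - 134*(-11) = ((-22 - 1*1/296) + 55/8) + 1474 = ((-22 - 1/296) + 55/8) + 1474 = (-6513/296 + 55/8) + 1474 = -2239/148 + 1474 = 215913/148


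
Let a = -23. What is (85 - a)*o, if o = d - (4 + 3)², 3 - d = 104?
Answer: -16200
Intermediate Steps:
d = -101 (d = 3 - 1*104 = 3 - 104 = -101)
o = -150 (o = -101 - (4 + 3)² = -101 - 1*7² = -101 - 1*49 = -101 - 49 = -150)
(85 - a)*o = (85 - 1*(-23))*(-150) = (85 + 23)*(-150) = 108*(-150) = -16200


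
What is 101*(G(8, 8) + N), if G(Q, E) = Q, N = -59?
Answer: -5151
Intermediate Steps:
101*(G(8, 8) + N) = 101*(8 - 59) = 101*(-51) = -5151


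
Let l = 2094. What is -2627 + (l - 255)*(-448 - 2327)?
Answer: -5105852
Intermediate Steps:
-2627 + (l - 255)*(-448 - 2327) = -2627 + (2094 - 255)*(-448 - 2327) = -2627 + 1839*(-2775) = -2627 - 5103225 = -5105852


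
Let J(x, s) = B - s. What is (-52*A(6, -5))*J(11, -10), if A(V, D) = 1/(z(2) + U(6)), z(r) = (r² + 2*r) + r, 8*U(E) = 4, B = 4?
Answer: -208/3 ≈ -69.333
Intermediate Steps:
U(E) = ½ (U(E) = (⅛)*4 = ½)
J(x, s) = 4 - s
z(r) = r² + 3*r
A(V, D) = 2/21 (A(V, D) = 1/(2*(3 + 2) + ½) = 1/(2*5 + ½) = 1/(10 + ½) = 1/(21/2) = 2/21)
(-52*A(6, -5))*J(11, -10) = (-52*2/21)*(4 - 1*(-10)) = -104*(4 + 10)/21 = -104/21*14 = -208/3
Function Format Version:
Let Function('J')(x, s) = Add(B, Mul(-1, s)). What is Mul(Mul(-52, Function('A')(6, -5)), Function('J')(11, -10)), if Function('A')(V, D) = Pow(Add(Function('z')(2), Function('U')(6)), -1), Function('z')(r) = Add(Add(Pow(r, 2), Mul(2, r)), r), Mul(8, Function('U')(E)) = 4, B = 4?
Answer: Rational(-208, 3) ≈ -69.333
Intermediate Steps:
Function('U')(E) = Rational(1, 2) (Function('U')(E) = Mul(Rational(1, 8), 4) = Rational(1, 2))
Function('J')(x, s) = Add(4, Mul(-1, s))
Function('z')(r) = Add(Pow(r, 2), Mul(3, r))
Function('A')(V, D) = Rational(2, 21) (Function('A')(V, D) = Pow(Add(Mul(2, Add(3, 2)), Rational(1, 2)), -1) = Pow(Add(Mul(2, 5), Rational(1, 2)), -1) = Pow(Add(10, Rational(1, 2)), -1) = Pow(Rational(21, 2), -1) = Rational(2, 21))
Mul(Mul(-52, Function('A')(6, -5)), Function('J')(11, -10)) = Mul(Mul(-52, Rational(2, 21)), Add(4, Mul(-1, -10))) = Mul(Rational(-104, 21), Add(4, 10)) = Mul(Rational(-104, 21), 14) = Rational(-208, 3)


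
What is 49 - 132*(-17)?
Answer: 2293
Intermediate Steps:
49 - 132*(-17) = 49 + 2244 = 2293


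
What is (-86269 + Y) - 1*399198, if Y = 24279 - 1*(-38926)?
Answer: -422262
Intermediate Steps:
Y = 63205 (Y = 24279 + 38926 = 63205)
(-86269 + Y) - 1*399198 = (-86269 + 63205) - 1*399198 = -23064 - 399198 = -422262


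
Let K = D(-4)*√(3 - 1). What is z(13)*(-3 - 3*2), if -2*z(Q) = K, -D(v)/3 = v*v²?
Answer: 864*√2 ≈ 1221.9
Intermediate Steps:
D(v) = -3*v³ (D(v) = -3*v*v² = -3*v³)
K = 192*√2 (K = (-3*(-4)³)*√(3 - 1) = (-3*(-64))*√2 = 192*√2 ≈ 271.53)
z(Q) = -96*√2
z(13)*(-3 - 3*2) = (-96*√2)*(-3 - 3*2) = (-96*√2)*(-3 - 6) = -96*√2*(-9) = 864*√2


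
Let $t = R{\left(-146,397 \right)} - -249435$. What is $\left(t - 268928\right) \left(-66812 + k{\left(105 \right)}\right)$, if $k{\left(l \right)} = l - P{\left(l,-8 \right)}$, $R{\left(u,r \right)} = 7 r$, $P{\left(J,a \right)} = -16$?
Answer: $1114673374$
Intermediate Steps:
$t = 252214$ ($t = 7 \cdot 397 - -249435 = 2779 + 249435 = 252214$)
$k{\left(l \right)} = 16 + l$ ($k{\left(l \right)} = l - -16 = l + 16 = 16 + l$)
$\left(t - 268928\right) \left(-66812 + k{\left(105 \right)}\right) = \left(252214 - 268928\right) \left(-66812 + \left(16 + 105\right)\right) = - 16714 \left(-66812 + 121\right) = \left(-16714\right) \left(-66691\right) = 1114673374$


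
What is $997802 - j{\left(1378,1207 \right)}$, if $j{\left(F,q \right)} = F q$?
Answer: $-665444$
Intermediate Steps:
$997802 - j{\left(1378,1207 \right)} = 997802 - 1378 \cdot 1207 = 997802 - 1663246 = -665444$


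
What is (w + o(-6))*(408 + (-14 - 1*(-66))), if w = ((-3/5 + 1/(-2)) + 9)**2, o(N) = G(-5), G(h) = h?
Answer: 132043/5 ≈ 26409.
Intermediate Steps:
o(N) = -5
w = 6241/100 (w = ((-3*1/5 + 1*(-1/2)) + 9)**2 = ((-3/5 - 1/2) + 9)**2 = (-11/10 + 9)**2 = (79/10)**2 = 6241/100 ≈ 62.410)
(w + o(-6))*(408 + (-14 - 1*(-66))) = (6241/100 - 5)*(408 + (-14 - 1*(-66))) = 5741*(408 + (-14 + 66))/100 = 5741*(408 + 52)/100 = (5741/100)*460 = 132043/5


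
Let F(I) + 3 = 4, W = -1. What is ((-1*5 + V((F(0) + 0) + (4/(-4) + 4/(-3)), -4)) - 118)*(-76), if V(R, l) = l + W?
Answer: 9728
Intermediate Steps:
F(I) = 1 (F(I) = -3 + 4 = 1)
V(R, l) = -1 + l (V(R, l) = l - 1 = -1 + l)
((-1*5 + V((F(0) + 0) + (4/(-4) + 4/(-3)), -4)) - 118)*(-76) = ((-1*5 + (-1 - 4)) - 118)*(-76) = ((-5 - 5) - 118)*(-76) = (-10 - 118)*(-76) = -128*(-76) = 9728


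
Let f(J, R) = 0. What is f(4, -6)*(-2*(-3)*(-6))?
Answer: 0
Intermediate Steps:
f(4, -6)*(-2*(-3)*(-6)) = 0*(-2*(-3)*(-6)) = 0*(6*(-6)) = 0*(-36) = 0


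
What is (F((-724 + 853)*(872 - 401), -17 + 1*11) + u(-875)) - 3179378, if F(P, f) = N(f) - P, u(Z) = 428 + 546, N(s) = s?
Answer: -3239169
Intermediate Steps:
u(Z) = 974
F(P, f) = f - P
(F((-724 + 853)*(872 - 401), -17 + 1*11) + u(-875)) - 3179378 = (((-17 + 1*11) - (-724 + 853)*(872 - 401)) + 974) - 3179378 = (((-17 + 11) - 129*471) + 974) - 3179378 = ((-6 - 1*60759) + 974) - 3179378 = ((-6 - 60759) + 974) - 3179378 = (-60765 + 974) - 3179378 = -59791 - 3179378 = -3239169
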